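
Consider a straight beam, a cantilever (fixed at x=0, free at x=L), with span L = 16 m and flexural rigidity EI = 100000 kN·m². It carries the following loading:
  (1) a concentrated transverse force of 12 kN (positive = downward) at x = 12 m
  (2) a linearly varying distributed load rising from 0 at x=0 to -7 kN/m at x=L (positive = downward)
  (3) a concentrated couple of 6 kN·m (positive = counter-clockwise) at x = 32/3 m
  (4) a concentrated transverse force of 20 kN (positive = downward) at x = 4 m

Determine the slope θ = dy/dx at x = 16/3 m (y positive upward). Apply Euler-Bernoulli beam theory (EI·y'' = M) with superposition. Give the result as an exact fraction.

Load 1 — point force P=12 kN at a=12 m (b=L-a=4):
  θ_1 = -Px(2a-x)/(2EI)  [x≤a] = -12·(16/3)·(2·12-(16/3))/(2·100000) = -56/9375 rad
Load 2 — triangular load w₀=-7 kN/m (0→w₀ over full span):
  θ_2 = (w₀Lx²/4-w₀L²x/3-w₀x⁴/(24L))/EI = ((-7)·16·(16/3)²/4-(-7)·16²·(16/3)/3-(-7)·(16/3)⁴/(24·16))/100000 = 18256/759375 rad
Load 3 — applied couple M₀=6 kN·m at a=32/3 m (b=L-a=16/3):
  θ_3 = M₀x/EI  [x≤a] = 6·(16/3)/100000 = 1/3125 rad
Load 4 — point force P=20 kN at a=4 m (b=L-a=12):
  θ_4 = -Pa²/(2EI)  [x>a] = -20·4²/(2·100000) = -1/625 rad
Superposition: θ = Σ θ_i = 12748/759375 rad ≈ 0.016787 rad

θ(16/3) = 12748/759375 rad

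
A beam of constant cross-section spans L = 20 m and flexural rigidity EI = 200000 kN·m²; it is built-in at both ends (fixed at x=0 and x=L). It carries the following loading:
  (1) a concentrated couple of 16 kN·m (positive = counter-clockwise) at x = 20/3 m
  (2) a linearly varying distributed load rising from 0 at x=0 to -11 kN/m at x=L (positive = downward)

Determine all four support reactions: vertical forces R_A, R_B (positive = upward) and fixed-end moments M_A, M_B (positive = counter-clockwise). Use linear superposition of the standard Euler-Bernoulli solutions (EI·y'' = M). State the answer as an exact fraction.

R_A = -479/15 kN, M_A = -440/3 kN·m, R_B = -1171/15 kN, M_B = 676/3 kN·m

Load 1 — applied couple M₀=16 kN·m at a=20/3 m (b=L-a=40/3):
  R_A = 6M₀ab/L³ = 6·16·(20/3)·(40/3)/20³ = 16/15 kN
  M_A = M₀b(2a-b)/L² = 16·(40/3)·(2·(20/3)-(40/3))/20² = 0 kN·m
  R_B = -6M₀ab/L³ = -6·16·(20/3)·(40/3)/20³ = -16/15 kN
  M_B = M₀a(2b-a)/L² = 16·(20/3)·(2·(40/3)-(20/3))/20² = 16/3 kN·m
Load 2 — triangular load w₀=-11 kN/m (0→w₀ over full span):
  R_A = 3w₀L/20 = 3·(-11)·20/20 = -33 kN
  M_A = w₀L²/30 = (-11)·20²/30 = -440/3 kN·m
  R_B = 7w₀L/20 = 7·(-11)·20/20 = -77 kN
  M_B = -w₀L²/20 = -(-11)·20²/20 = 220 kN·m
Superposition: R_A = -479/15 kN, M_A = -440/3 kN·m, R_B = -1171/15 kN, M_B = 676/3 kN·m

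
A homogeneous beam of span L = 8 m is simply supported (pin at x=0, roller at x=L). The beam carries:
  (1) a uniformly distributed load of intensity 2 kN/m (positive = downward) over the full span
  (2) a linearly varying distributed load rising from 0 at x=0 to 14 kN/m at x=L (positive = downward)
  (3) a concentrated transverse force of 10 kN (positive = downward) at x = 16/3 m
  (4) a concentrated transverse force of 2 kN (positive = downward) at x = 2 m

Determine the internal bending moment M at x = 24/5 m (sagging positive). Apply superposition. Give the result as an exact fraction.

M(24/5) = 11288/125 kN·m

Load 1 — uniform load w=2 kN/m over full span:
  M_1 = wx(L-x)/2 = 2·(24/5)·(8-(24/5))/2 = 384/25 kN·m
Load 2 — triangular load w₀=14 kN/m (0→w₀ over full span):
  M_2 = w₀Lx/6 - w₀x³/(6L) = 14·8·(24/5)/6 - 14·(24/5)³/(6·8) = 7168/125 kN·m
Load 3 — point force P=10 kN at a=16/3 m (b=L-a=8/3):
  M_3 = Pbx/L  [x≤a] = 10·(8/3)·(24/5)/8 = 16 kN·m
Load 4 — point force P=2 kN at a=2 m (b=L-a=6):
  M_4 = Pa(L-x)/L  [x>a] = 2·2·(8-(24/5))/8 = 8/5 kN·m
Superposition: M = Σ M_i = 11288/125 kN·m ≈ 90.304000 kN·m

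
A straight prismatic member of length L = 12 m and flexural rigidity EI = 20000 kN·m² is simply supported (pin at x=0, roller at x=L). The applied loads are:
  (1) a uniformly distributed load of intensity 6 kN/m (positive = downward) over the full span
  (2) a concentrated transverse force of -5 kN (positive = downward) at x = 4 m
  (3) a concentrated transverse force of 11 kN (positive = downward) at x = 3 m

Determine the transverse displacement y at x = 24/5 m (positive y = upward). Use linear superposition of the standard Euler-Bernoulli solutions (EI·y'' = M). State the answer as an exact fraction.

Load 1 — uniform load w=6 kN/m over full span:
  y_1 = -wx(L³-2Lx²+x³)/(24EI) = -6·(24/5)·(12³-2·12·(24/5)²+(24/5)³)/(24·20000) = -30132/390625 m
Load 2 — point force P=-5 kN at a=4 m (b=L-a=8):
  y_2 = -Pa(L-x)(2Lx-a²-x²)/(6LEI)  [x>a] = -(-5)·4·(12-(24/5))·(2·12·(24/5)-4²-(24/5)²)/(6·12·20000) = 119/15625 m
Load 3 — point force P=11 kN at a=3 m (b=L-a=9):
  y_3 = -Pa(L-x)(2Lx-a²-x²)/(6LEI)  [x>a] = -11·3·(12-(24/5))·(2·12·(24/5)-3²-(24/5)²)/(6·12·20000) = -68607/5000000 m
Superposition: y = Σ y_i = -2081083/25000000 m ≈ -0.083243 m

y(24/5) = -2081083/25000000 m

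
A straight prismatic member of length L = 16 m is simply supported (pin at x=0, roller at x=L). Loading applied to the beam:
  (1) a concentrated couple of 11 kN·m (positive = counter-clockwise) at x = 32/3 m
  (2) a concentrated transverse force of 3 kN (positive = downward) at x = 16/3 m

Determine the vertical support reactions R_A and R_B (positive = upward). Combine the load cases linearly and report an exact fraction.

R_A = 43/16 kN, R_B = 5/16 kN

Load 1 — applied couple M₀=11 kN·m at a=32/3 m (b=L-a=16/3):
  R_A = M₀/L = 11/16 kN
  R_B = -M₀/L = -11/16 kN
Load 2 — point force P=3 kN at a=16/3 m (b=L-a=32/3):
  R_A = Pb/L = 3·(32/3)/16 = 2 kN
  R_B = Pa/L = 3·(16/3)/16 = 1 kN
Superposition: R_A = 43/16 kN, R_B = 5/16 kN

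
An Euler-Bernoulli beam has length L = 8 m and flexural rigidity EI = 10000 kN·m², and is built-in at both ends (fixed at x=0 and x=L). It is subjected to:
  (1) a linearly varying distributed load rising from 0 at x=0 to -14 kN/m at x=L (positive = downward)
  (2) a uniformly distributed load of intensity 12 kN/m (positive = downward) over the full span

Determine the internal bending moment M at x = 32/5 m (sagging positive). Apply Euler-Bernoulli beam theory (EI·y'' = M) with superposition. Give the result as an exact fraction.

Load 1 — triangular load w₀=-14 kN/m (0→w₀ over full span):
  M_1 = 3w₀Lx/20 - w₀L²/30 - w₀x³/(6L) = 3·(-14)·8·(32/5)/20 - (-14)·8²/30 - (-14)·(32/5)³/(6·8) = -448/375 kN·m
Load 2 — uniform load w=12 kN/m over full span:
  M_2 = wLx/2 - wL²/12 - wx²/2 = 12·8·(32/5)/2 - 12·8²/12 - 12·(32/5)²/2 = -64/25 kN·m
Superposition: M = Σ M_i = -1408/375 kN·m ≈ -3.754667 kN·m

M(32/5) = -1408/375 kN·m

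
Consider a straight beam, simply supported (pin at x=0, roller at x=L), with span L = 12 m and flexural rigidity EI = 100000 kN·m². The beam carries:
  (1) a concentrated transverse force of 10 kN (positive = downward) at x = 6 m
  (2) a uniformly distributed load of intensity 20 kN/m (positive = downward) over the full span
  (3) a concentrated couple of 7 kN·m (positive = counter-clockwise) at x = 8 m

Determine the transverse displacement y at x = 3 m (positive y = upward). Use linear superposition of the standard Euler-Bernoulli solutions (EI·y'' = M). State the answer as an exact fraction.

Load 1 — point force P=10 kN at a=6 m (b=L-a=6):
  y_1 = -Pbx(L²-b²-x²)/(6LEI)  [x≤a] = -10·6·3·(12²-6²-3²)/(6·12·100000) = -99/40000 m
Load 2 — uniform load w=20 kN/m over full span:
  y_2 = -wx(L³-2Lx²+x³)/(24EI) = -20·3·(12³-2·12·3²+3³)/(24·100000) = -1539/40000 m
Load 3 — applied couple M₀=7 kN·m at a=8 m (b=L-a=4):
  y_3 = (M₀x³/(6L)+C₁x)/EI  [x≤a] with C₁=M₀(3b²-L²)/(6L)=-28/3 = (7·3³/(6·12)+(-28/3)·3)/100000 = -203/800000 m
Superposition: y = Σ y_i = -32963/800000 m ≈ -0.041204 m

y(3) = -32963/800000 m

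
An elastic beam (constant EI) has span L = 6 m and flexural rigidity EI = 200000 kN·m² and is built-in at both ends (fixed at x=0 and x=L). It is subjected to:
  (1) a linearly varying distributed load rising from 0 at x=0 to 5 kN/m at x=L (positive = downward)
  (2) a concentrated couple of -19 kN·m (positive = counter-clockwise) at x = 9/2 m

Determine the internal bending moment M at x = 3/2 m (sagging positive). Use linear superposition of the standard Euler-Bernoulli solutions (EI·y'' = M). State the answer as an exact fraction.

M(3/2) = 7/8 kN·m

Load 1 — triangular load w₀=5 kN/m (0→w₀ over full span):
  M_1 = 3w₀Lx/20 - w₀L²/30 - w₀x³/(6L) = 3·5·6·(3/2)/20 - 5·6²/30 - 5·(3/2)³/(6·6) = 9/32 kN·m
Load 2 — applied couple M₀=-19 kN·m at a=9/2 m (b=L-a=3/2):
  M_2 = R_Ax - M_A  [x≤a] with R_A=-57/16, M_A=-95/16 = (-57/16)·(3/2) - (-95/16) = 19/32 kN·m
Superposition: M = Σ M_i = 7/8 kN·m ≈ 0.875000 kN·m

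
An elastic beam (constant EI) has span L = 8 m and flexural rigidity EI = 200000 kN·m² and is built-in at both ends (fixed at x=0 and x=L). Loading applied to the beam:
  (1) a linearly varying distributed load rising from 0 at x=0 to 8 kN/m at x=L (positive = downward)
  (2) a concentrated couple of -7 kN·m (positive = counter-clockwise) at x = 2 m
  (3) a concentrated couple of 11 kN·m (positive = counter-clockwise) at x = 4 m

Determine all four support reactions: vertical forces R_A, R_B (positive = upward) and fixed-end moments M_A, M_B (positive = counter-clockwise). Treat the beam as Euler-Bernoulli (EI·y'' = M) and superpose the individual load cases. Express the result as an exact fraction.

R_A = 3417/320 kN, M_A = 5071/240 kN·m, R_B = 6823/320 kN, M_B = -2003/80 kN·m

Load 1 — triangular load w₀=8 kN/m (0→w₀ over full span):
  R_A = 3w₀L/20 = 3·8·8/20 = 48/5 kN
  M_A = w₀L²/30 = 8·8²/30 = 256/15 kN·m
  R_B = 7w₀L/20 = 7·8·8/20 = 112/5 kN
  M_B = -w₀L²/20 = -8·8²/20 = -128/5 kN·m
Load 2 — applied couple M₀=-7 kN·m at a=2 m (b=L-a=6):
  R_A = 6M₀ab/L³ = 6·(-7)·2·6/8³ = -63/64 kN
  M_A = M₀b(2a-b)/L² = (-7)·6·(2·2-6)/8² = 21/16 kN·m
  R_B = -6M₀ab/L³ = -6·(-7)·2·6/8³ = 63/64 kN
  M_B = M₀a(2b-a)/L² = (-7)·2·(2·6-2)/8² = -35/16 kN·m
Load 3 — applied couple M₀=11 kN·m at a=4 m (b=L-a=4):
  R_A = 6M₀ab/L³ = 6·11·4·4/8³ = 33/16 kN
  M_A = M₀b(2a-b)/L² = 11·4·(2·4-4)/8² = 11/4 kN·m
  R_B = -6M₀ab/L³ = -6·11·4·4/8³ = -33/16 kN
  M_B = M₀a(2b-a)/L² = 11·4·(2·4-4)/8² = 11/4 kN·m
Superposition: R_A = 3417/320 kN, M_A = 5071/240 kN·m, R_B = 6823/320 kN, M_B = -2003/80 kN·m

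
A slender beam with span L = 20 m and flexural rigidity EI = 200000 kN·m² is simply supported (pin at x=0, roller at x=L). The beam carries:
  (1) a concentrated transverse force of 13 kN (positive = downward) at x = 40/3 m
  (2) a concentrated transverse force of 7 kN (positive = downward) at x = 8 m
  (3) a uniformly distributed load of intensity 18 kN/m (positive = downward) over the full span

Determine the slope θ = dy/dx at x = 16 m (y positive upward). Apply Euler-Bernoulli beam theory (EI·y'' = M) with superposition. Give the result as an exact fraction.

θ(16) = 130057/5062500 rad

Load 1 — point force P=13 kN at a=40/3 m (b=L-a=20/3):
  θ_1 = -Pa(2L²-6Lx+3x²+a²)/(6LEI)  [x>a] = -13·(40/3)·(2·20²-6·20·16+3·16²+(40/3)²)/(6·20·200000) = 637/506250 rad
Load 2 — point force P=7 kN at a=8 m (b=L-a=12):
  θ_2 = -Pa(2L²-6Lx+3x²+a²)/(6LEI)  [x>a] = -7·8·(2·20²-6·20·16+3·16²+8²)/(6·20·200000) = 21/31250 rad
Load 3 — uniform load w=18 kN/m over full span:
  θ_3 = -w(L³-6Lx²+4x³)/(24EI) = -18·(20³-6·20·16²+4·16³)/(24·200000) = 297/12500 rad
Superposition: θ = Σ θ_i = 130057/5062500 rad ≈ 0.025690 rad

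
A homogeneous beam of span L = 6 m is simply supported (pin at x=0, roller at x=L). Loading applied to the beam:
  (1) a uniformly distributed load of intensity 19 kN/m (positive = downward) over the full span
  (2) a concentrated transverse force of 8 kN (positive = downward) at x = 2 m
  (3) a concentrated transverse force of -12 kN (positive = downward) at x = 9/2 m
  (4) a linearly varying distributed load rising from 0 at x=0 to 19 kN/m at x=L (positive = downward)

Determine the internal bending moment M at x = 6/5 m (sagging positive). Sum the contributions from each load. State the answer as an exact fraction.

M(6/5) = 9926/125 kN·m

Load 1 — uniform load w=19 kN/m over full span:
  M_1 = wx(L-x)/2 = 19·(6/5)·(6-(6/5))/2 = 1368/25 kN·m
Load 2 — point force P=8 kN at a=2 m (b=L-a=4):
  M_2 = Pbx/L  [x≤a] = 8·4·(6/5)/6 = 32/5 kN·m
Load 3 — point force P=-12 kN at a=9/2 m (b=L-a=3/2):
  M_3 = Pbx/L  [x≤a] = (-12)·(3/2)·(6/5)/6 = -18/5 kN·m
Load 4 — triangular load w₀=19 kN/m (0→w₀ over full span):
  M_4 = w₀Lx/6 - w₀x³/(6L) = 19·6·(6/5)/6 - 19·(6/5)³/(6·6) = 2736/125 kN·m
Superposition: M = Σ M_i = 9926/125 kN·m ≈ 79.408000 kN·m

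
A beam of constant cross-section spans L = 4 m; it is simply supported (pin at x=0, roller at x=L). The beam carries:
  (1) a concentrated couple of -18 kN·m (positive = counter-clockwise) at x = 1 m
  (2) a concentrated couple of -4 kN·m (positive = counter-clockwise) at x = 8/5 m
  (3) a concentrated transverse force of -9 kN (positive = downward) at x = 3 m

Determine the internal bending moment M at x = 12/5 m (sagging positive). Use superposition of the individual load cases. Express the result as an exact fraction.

Load 1 — applied couple M₀=-18 kN·m at a=1 m (b=L-a=3):
  M_1 = M₀x/L - M₀  [x>a] = (-18)·(12/5)/4 - (-18) = 36/5 kN·m
Load 2 — applied couple M₀=-4 kN·m at a=8/5 m (b=L-a=12/5):
  M_2 = M₀x/L - M₀  [x>a] = (-4)·(12/5)/4 - (-4) = 8/5 kN·m
Load 3 — point force P=-9 kN at a=3 m (b=L-a=1):
  M_3 = Pbx/L  [x≤a] = (-9)·1·(12/5)/4 = -27/5 kN·m
Superposition: M = Σ M_i = 17/5 kN·m ≈ 3.400000 kN·m

M(12/5) = 17/5 kN·m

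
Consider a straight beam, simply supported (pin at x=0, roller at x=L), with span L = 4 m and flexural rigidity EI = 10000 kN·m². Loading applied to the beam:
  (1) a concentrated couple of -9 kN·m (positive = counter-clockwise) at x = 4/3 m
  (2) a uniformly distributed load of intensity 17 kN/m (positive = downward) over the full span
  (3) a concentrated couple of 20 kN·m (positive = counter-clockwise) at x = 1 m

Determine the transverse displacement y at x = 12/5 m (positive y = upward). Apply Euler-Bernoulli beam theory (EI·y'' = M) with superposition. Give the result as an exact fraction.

y(12/5) = -7017/1562500 m

Load 1 — applied couple M₀=-9 kN·m at a=4/3 m (b=L-a=8/3):
  y_1 = (M₀x³/(6L)-M₀(x-a)²/2+C₁x)/EI  [x>a] with C₁=M₀(3b²-L²)/(6L)=-2 = ((-9)·(12/5)³/(6·4)-(-9)·((12/5)-(4/3))²/2+(-2)·(12/5))/10000 = -38/78125 m
Load 2 — uniform load w=17 kN/m over full span:
  y_2 = -wx(L³-2Lx²+x³)/(24EI) = -17·(12/5)·(4³-2·4·(12/5)²+(12/5)³)/(24·10000) = -2108/390625 m
Load 3 — applied couple M₀=20 kN·m at a=1 m (b=L-a=3):
  y_3 = (M₀x³/(6L)-M₀(x-a)²/2+C₁x)/EI  [x>a] with C₁=M₀(3b²-L²)/(6L)=55/6 = (20·(12/5)³/(6·4)-20·((12/5)-1)²/2+(55/6)·(12/5))/10000 = 87/62500 m
Superposition: y = Σ y_i = -7017/1562500 m ≈ -0.004491 m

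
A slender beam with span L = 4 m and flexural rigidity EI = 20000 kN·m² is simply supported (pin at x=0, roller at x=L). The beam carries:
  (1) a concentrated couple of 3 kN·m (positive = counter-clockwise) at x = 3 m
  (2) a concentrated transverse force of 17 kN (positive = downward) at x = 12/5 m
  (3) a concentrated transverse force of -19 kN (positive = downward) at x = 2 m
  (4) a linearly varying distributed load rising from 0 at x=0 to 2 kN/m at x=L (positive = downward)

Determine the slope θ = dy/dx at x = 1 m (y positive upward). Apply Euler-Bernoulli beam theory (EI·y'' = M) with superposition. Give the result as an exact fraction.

Load 1 — applied couple M₀=3 kN·m at a=3 m (b=L-a=1):
  θ_1 = (M₀x²/(2L)+C₁)/EI  [x≤a] with C₁=M₀(3b²-L²)/(6L)=-13/8 = (3·1²/(2·4)+(-13/8))/20000 = -1/16000 rad
Load 2 — point force P=17 kN at a=12/5 m (b=L-a=8/5):
  θ_2 = -Pb(L²-b²-3x²)/(6LEI)  [x≤a] = -17·(8/5)·(4²-(8/5)²-3·1²)/(6·4·20000) = -1479/2500000 rad
Load 3 — point force P=-19 kN at a=2 m (b=L-a=2):
  θ_3 = -Pb(L²-b²-3x²)/(6LEI)  [x≤a] = -(-19)·2·(4²-2²-3·1²)/(6·4·20000) = 57/80000 rad
Load 4 — triangular load w₀=2 kN/m (0→w₀ over full span):
  θ_4 = -w₀(7L⁴-30L²x²+15x⁴)/(360LEI) = -2·(7·4⁴-30·4²·1²+15·1⁴)/(360·4·20000) = -1327/14400000 rad
Superposition: θ = Σ θ_i = -12151/360000000 rad ≈ -0.000034 rad

θ(1) = -12151/360000000 rad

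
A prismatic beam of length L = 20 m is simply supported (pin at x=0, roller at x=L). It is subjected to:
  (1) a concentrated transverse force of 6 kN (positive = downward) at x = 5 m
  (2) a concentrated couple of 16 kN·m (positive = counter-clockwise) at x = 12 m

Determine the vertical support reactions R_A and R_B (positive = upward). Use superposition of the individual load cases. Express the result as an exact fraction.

Load 1 — point force P=6 kN at a=5 m (b=L-a=15):
  R_A = Pb/L = 6·15/20 = 9/2 kN
  R_B = Pa/L = 6·5/20 = 3/2 kN
Load 2 — applied couple M₀=16 kN·m at a=12 m (b=L-a=8):
  R_A = M₀/L = 16/20 = 4/5 kN
  R_B = -M₀/L = -16/20 = -4/5 kN
Superposition: R_A = 53/10 kN, R_B = 7/10 kN

R_A = 53/10 kN, R_B = 7/10 kN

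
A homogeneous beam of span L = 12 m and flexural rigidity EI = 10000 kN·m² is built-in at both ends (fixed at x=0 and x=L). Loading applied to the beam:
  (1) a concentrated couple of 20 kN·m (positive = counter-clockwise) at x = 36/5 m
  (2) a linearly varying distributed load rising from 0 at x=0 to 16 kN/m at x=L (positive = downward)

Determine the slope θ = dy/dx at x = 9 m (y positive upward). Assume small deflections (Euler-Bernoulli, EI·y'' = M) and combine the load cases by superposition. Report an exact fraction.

Load 1 — applied couple M₀=20 kN·m at a=36/5 m (b=L-a=24/5):
  θ_1 = (R_Ax²/2 - M_Ax - M₀(x-a))/EI  [x>a] with R_A=12/5, M_A=32/5 = ((12/5)·9²/2 - (32/5)·9 - 20·(9-(36/5)))/10000 = 9/25000 rad
Load 2 — triangular load w₀=16 kN/m (0→w₀ over full span):
  θ_2 = -w₀(2x(L-x)(L-2x)(x+2L)+x²(L-x)²)/(120LEI) = -16·(2·9·(12-9)·(12-2·9)·(9+2·12)+9²·(12-9)²)/(120·12·10000) = 1107/100000 rad
Superposition: θ = Σ θ_i = 1143/100000 rad ≈ 0.011430 rad

θ(9) = 1143/100000 rad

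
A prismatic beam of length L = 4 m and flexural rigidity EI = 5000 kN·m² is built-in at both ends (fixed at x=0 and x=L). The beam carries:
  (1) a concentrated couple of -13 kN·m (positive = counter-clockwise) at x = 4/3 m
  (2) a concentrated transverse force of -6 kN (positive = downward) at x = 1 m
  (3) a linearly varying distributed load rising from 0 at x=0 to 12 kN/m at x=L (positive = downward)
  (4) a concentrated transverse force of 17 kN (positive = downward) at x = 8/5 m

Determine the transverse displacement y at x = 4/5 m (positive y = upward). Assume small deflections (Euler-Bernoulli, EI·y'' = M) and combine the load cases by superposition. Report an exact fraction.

y(4/5) = -18883/28125000 m

Load 1 — applied couple M₀=-13 kN·m at a=4/3 m (b=L-a=8/3):
  y_1 = (R_Ax³/6 - M_Ax²/2)/EI  [x≤a] with R_A=-13/3, M_A=0 = ((-13/3)·(4/5)³/6 - 0·(4/5)²/2)/5000 = -52/703125 m
Load 2 — point force P=-6 kN at a=1 m (b=L-a=3):
  y_2 = -Pb²x²(3aL-(3a+b)x)/(6L³EI)  [x≤a] = -(-6)·3²·(4/5)²·(3·1·4-(3·1+3)·(4/5))/(6·4³·5000) = 81/625000 m
Load 3 — triangular load w₀=12 kN/m (0→w₀ over full span):
  y_3 = -w₀x²(L-x)²(x+2L)/(120LEI) = -12·(4/5)²·(4-(4/5))²·((4/5)+2·4)/(120·4·5000) = -2816/9765625 m
Load 4 — point force P=17 kN at a=8/5 m (b=L-a=12/5):
  y_4 = -Pb²x²(3aL-(3a+b)x)/(6L³EI)  [x≤a] = -17·(12/5)²·(4/5)²·(3·(8/5)·4-(3·(8/5)+(12/5))·(4/5))/(6·4³·5000) = -4284/9765625 m
Superposition: y = Σ y_i = -18883/28125000 m ≈ -0.000671 m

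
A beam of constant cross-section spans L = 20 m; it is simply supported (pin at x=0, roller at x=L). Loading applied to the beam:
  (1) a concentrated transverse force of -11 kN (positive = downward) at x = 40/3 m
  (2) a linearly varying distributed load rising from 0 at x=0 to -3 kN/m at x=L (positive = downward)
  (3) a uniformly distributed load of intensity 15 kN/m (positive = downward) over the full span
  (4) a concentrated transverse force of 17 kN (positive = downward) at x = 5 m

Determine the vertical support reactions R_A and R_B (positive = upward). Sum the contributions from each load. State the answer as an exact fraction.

Load 1 — point force P=-11 kN at a=40/3 m (b=L-a=20/3):
  R_A = Pb/L = (-11)·(20/3)/20 = -11/3 kN
  R_B = Pa/L = (-11)·(40/3)/20 = -22/3 kN
Load 2 — triangular load w₀=-3 kN/m (0→w₀ over full span):
  R_A = w₀L/6 = (-3)·20/6 = -10 kN
  R_B = w₀L/3 = (-3)·20/3 = -20 kN
Load 3 — uniform load w=15 kN/m over full span:
  R_A = wL/2 = 15·20/2 = 150 kN
  R_B = wL/2 = 15·20/2 = 150 kN
Load 4 — point force P=17 kN at a=5 m (b=L-a=15):
  R_A = Pb/L = 17·15/20 = 51/4 kN
  R_B = Pa/L = 17·5/20 = 17/4 kN
Superposition: R_A = 1789/12 kN, R_B = 1523/12 kN

R_A = 1789/12 kN, R_B = 1523/12 kN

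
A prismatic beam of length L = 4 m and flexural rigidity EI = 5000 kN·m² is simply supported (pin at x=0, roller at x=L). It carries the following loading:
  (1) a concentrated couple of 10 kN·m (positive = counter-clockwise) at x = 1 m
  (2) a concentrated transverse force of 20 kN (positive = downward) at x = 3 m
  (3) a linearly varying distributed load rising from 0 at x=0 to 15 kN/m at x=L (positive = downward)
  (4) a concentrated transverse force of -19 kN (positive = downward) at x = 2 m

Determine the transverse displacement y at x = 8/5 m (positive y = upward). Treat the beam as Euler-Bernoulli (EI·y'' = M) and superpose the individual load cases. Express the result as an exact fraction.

y(8/5) = -27499/15625000 m

Load 1 — applied couple M₀=10 kN·m at a=1 m (b=L-a=3):
  y_1 = (M₀x³/(6L)-M₀(x-a)²/2+C₁x)/EI  [x>a] with C₁=M₀(3b²-L²)/(6L)=55/12 = (10·(8/5)³/(6·4)-10·((8/5)-1)²/2+(55/12)·(8/5))/5000 = 181/125000 m
Load 2 — point force P=20 kN at a=3 m (b=L-a=1):
  y_2 = -Pbx(L²-b²-x²)/(6LEI)  [x≤a] = -20·1·(8/5)·(4²-1²-(8/5)²)/(6·4·5000) = -311/93750 m
Load 3 — triangular load w₀=15 kN/m (0→w₀ over full span):
  y_3 = -w₀x(7L⁴-10L²x²+3x⁴)/(360LEI) = -15·(8/5)·(7·4⁴-10·4²·(8/5)²+3·(8/5)⁴)/(360·4·5000) = -9128/1953125 m
Load 4 — point force P=-19 kN at a=2 m (b=L-a=2):
  y_4 = -Pbx(L²-b²-x²)/(6LEI)  [x≤a] = -(-19)·2·(8/5)·(4²-2²-(8/5)²)/(6·4·5000) = 1121/234375 m
Superposition: y = Σ y_i = -27499/15625000 m ≈ -0.001760 m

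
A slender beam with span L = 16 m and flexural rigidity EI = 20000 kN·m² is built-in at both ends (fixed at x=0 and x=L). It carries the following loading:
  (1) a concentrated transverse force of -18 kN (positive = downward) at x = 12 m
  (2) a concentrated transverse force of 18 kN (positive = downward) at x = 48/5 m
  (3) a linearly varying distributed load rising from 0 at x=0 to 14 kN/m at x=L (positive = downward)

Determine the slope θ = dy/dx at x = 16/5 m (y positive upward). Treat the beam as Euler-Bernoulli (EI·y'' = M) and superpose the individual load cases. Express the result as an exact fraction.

Load 1 — point force P=-18 kN at a=12 m (b=L-a=4):
  θ_1 = -Pb²x(2aL-(3a+b)x)/(2L³EI)  [x≤a] = -(-18)·4²·(16/5)·(2·12·16-(3·12+4)·(16/5))/(2·16³·20000) = 9/6250 rad
Load 2 — point force P=18 kN at a=48/5 m (b=L-a=32/5):
  θ_2 = -Pb²x(2aL-(3a+b)x)/(2L³EI)  [x≤a] = -18·(32/5)²·(16/5)·(2·(48/5)·16-(3·(48/5)+(32/5))·(16/5))/(2·16³·20000) = -5472/1953125 rad
Load 3 — triangular load w₀=14 kN/m (0→w₀ over full span):
  θ_3 = -w₀(2x(L-x)(L-2x)(x+2L)+x²(L-x)²)/(120LEI) = -14·(2·(16/5)·(16-(16/5))·(16-2·(16/5))·((16/5)+2·16)+(16/5)²·(16-(16/5))²)/(120·16·20000) = -12544/1171875 rad
Superposition: θ = Σ θ_i = -141397/11718750 rad ≈ -0.012066 rad

θ(16/5) = -141397/11718750 rad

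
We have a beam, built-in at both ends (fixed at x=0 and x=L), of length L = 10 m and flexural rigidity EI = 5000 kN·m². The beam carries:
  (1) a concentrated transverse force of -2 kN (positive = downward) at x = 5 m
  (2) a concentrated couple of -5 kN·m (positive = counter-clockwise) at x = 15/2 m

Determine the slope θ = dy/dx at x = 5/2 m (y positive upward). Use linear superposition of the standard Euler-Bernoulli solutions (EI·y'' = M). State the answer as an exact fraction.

θ(5/2) = 27/25600 rad

Load 1 — point force P=-2 kN at a=5 m (b=L-a=5):
  θ_1 = -Pb²x(2aL-(3a+b)x)/(2L³EI)  [x≤a] = -(-2)·5²·(5/2)·(2·5·10-(3·5+5)·(5/2))/(2·10³·5000) = 1/1600 rad
Load 2 — applied couple M₀=-5 kN·m at a=15/2 m (b=L-a=5/2):
  θ_2 = (R_Ax²/2 - M_Ax)/EI  [x≤a] with R_A=-9/16, M_A=-25/16 = ((-9/16)·(5/2)²/2 - (-25/16)·(5/2))/5000 = 11/25600 rad
Superposition: θ = Σ θ_i = 27/25600 rad ≈ 0.001055 rad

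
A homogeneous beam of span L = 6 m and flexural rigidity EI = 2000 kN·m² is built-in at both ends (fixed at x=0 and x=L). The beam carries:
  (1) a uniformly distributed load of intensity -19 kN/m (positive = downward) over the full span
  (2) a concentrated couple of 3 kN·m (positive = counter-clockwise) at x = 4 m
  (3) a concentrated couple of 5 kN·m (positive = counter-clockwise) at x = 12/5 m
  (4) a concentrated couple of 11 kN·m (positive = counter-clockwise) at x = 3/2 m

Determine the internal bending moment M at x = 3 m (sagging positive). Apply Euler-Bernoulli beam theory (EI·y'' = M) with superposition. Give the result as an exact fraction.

M(3) = -129/4 kN·m

Load 1 — uniform load w=-19 kN/m over full span:
  M_1 = wLx/2 - wL²/12 - wx²/2 = (-19)·6·3/2 - (-19)·6²/12 - (-19)·3²/2 = -57/2 kN·m
Load 2 — applied couple M₀=3 kN·m at a=4 m (b=L-a=2):
  M_2 = R_Ax - M_A  [x≤a] with R_A=2/3, M_A=1 = (2/3)·3 - 1 = 1 kN·m
Load 3 — applied couple M₀=5 kN·m at a=12/5 m (b=L-a=18/5):
  M_3 = R_Ax - M_A - M₀  [x>a] with R_A=6/5, M_A=3/5 = (6/5)·3 - (3/5) - 5 = -2 kN·m
Load 4 — applied couple M₀=11 kN·m at a=3/2 m (b=L-a=9/2):
  M_4 = R_Ax - M_A - M₀  [x>a] with R_A=33/16, M_A=-33/16 = (33/16)·3 - (-33/16) - 11 = -11/4 kN·m
Superposition: M = Σ M_i = -129/4 kN·m ≈ -32.250000 kN·m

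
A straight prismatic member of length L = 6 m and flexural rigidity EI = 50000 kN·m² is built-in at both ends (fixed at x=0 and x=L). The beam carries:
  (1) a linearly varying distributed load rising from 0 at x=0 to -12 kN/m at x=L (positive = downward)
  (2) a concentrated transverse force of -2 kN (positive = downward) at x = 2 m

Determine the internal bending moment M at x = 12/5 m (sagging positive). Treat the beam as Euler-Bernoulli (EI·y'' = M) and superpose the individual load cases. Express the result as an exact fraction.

Load 1 — triangular load w₀=-12 kN/m (0→w₀ over full span):
  M_1 = 3w₀Lx/20 - w₀L²/30 - w₀x³/(6L) = 3·(-12)·6·(12/5)/20 - (-12)·6²/30 - (-12)·(12/5)³/(6·6) = -864/125 kN·m
Load 2 — point force P=-2 kN at a=2 m (b=L-a=4):
  M_2 = Pa²(a+3b)(L-x)/L³ - Pa²b/L²  [x>a] = (-2)·2²·(2+3·4)·(6-(12/5))/6³ - (-2)·2²·4/6² = -44/45 kN·m
Superposition: M = Σ M_i = -8876/1125 kN·m ≈ -7.889778 kN·m

M(12/5) = -8876/1125 kN·m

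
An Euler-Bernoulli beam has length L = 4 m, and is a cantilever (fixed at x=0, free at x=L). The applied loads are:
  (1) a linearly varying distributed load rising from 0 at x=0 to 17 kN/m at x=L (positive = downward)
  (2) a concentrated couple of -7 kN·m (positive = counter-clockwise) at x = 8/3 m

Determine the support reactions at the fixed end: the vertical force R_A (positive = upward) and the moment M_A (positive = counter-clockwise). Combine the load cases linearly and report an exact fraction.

R_A = 34 kN, M_A = 293/3 kN·m

Load 1 — triangular load w₀=17 kN/m (0→w₀ over full span):
  R_A = w₀L/2 = 17·4/2 = 34 kN
  M_A = w₀L²/3 = 17·4²/3 = 272/3 kN·m
Load 2 — applied couple M₀=-7 kN·m at a=8/3 m (b=L-a=4/3):
  R_A = 0 kN
  M_A = -M₀ = -(-7) = 7 kN·m
Superposition: R_A = 34 kN, M_A = 293/3 kN·m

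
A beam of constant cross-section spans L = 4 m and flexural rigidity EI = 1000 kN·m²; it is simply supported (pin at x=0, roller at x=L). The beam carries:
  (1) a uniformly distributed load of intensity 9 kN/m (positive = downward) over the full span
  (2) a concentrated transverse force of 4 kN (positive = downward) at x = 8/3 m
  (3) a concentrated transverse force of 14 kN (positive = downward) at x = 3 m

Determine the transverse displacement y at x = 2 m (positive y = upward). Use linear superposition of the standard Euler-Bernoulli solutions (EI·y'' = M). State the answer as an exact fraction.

y(2) = -307/6480 m

Load 1 — uniform load w=9 kN/m over full span:
  y_1 = -wx(L³-2Lx²+x³)/(24EI) = -9·2·(4³-2·4·2²+2³)/(24·1000) = -3/100 m
Load 2 — point force P=4 kN at a=8/3 m (b=L-a=4/3):
  y_2 = -Pbx(L²-b²-x²)/(6LEI)  [x≤a] = -4·(4/3)·2·(4²-(4/3)²-2²)/(6·4·1000) = -46/10125 m
Load 3 — point force P=14 kN at a=3 m (b=L-a=1):
  y_3 = -Pbx(L²-b²-x²)/(6LEI)  [x≤a] = -14·1·2·(4²-1²-2²)/(6·4·1000) = -77/6000 m
Superposition: y = Σ y_i = -307/6480 m ≈ -0.047377 m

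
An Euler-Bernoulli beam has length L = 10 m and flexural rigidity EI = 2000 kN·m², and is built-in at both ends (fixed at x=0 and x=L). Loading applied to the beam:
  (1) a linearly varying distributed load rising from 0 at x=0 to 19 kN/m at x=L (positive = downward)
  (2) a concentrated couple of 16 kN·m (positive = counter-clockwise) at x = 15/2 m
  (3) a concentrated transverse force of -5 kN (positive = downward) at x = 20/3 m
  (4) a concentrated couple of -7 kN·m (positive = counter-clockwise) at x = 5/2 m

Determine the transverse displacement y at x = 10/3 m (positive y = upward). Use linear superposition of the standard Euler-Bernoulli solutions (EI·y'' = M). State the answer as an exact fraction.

Load 1 — triangular load w₀=19 kN/m (0→w₀ over full span):
  y_1 = -w₀x²(L-x)²(x+2L)/(120LEI) = -19·(10/3)²·(10-(10/3))²·((10/3)+2·10)/(120·10·2000) = -133/1458 m
Load 2 — applied couple M₀=16 kN·m at a=15/2 m (b=L-a=5/2):
  y_2 = (R_Ax³/6 - M_Ax²/2)/EI  [x≤a] with R_A=9/5, M_A=5 = ((9/5)·(10/3)³/6 - 5·(10/3)²/2)/2000 = -1/120 m
Load 3 — point force P=-5 kN at a=20/3 m (b=L-a=10/3):
  y_3 = -Pb²x²(3aL-(3a+b)x)/(6L³EI)  [x≤a] = -(-5)·(10/3)²·(10/3)²·(3·(20/3)·10-(3·(20/3)+(10/3))·(10/3))/(6·10³·2000) = 55/8748 m
Load 4 — applied couple M₀=-7 kN·m at a=5/2 m (b=L-a=15/2):
  y_4 = (R_Ax³/6 - M_Ax²/2 - M₀(x-a)²/2)/EI  [x>a] with R_A=-63/80, M_A=21/16 = ((-63/80)·(10/3)³/6 - (21/16)·(10/3)²/2 - (-7)·((10/3)-(5/2))²/2)/2000 = -7/1440 m
Superposition: y = Σ y_i = -34337/349920 m ≈ -0.098128 m

y(10/3) = -34337/349920 m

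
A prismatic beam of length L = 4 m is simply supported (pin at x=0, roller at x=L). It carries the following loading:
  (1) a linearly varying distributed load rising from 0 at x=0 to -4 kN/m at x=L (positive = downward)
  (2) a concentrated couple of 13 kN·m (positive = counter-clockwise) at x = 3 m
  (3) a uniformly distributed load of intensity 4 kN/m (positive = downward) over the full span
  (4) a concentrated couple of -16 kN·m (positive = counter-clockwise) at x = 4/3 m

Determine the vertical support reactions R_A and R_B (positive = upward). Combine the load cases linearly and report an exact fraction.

Load 1 — triangular load w₀=-4 kN/m (0→w₀ over full span):
  R_A = w₀L/6 = (-4)·4/6 = -8/3 kN
  R_B = w₀L/3 = (-4)·4/3 = -16/3 kN
Load 2 — applied couple M₀=13 kN·m at a=3 m (b=L-a=1):
  R_A = M₀/L = 13/4 kN
  R_B = -M₀/L = -13/4 kN
Load 3 — uniform load w=4 kN/m over full span:
  R_A = wL/2 = 4·4/2 = 8 kN
  R_B = wL/2 = 4·4/2 = 8 kN
Load 4 — applied couple M₀=-16 kN·m at a=4/3 m (b=L-a=8/3):
  R_A = M₀/L = (-16)/4 = -4 kN
  R_B = -M₀/L = -(-16)/4 = 4 kN
Superposition: R_A = 55/12 kN, R_B = 41/12 kN

R_A = 55/12 kN, R_B = 41/12 kN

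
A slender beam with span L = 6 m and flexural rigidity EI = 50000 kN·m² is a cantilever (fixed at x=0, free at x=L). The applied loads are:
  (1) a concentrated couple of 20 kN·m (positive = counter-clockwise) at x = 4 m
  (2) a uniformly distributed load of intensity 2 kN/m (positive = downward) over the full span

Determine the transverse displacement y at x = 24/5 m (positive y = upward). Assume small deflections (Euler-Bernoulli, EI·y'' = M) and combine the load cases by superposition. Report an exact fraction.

Load 1 — applied couple M₀=20 kN·m at a=4 m (b=L-a=2):
  y_1 = M₀a(2x-a)/(2EI)  [x>a] = 20·4·(2·(24/5)-4)/(2·50000) = 14/3125 m
Load 2 — uniform load w=2 kN/m over full span:
  y_2 = -wx²(x²-4Lx+6L²)/(24EI) = -2·(24/5)²·((24/5)²-4·6·(24/5)+6·6²)/(24·50000) = -9288/1953125 m
Superposition: y = Σ y_i = -538/1953125 m ≈ -0.000275 m

y(24/5) = -538/1953125 m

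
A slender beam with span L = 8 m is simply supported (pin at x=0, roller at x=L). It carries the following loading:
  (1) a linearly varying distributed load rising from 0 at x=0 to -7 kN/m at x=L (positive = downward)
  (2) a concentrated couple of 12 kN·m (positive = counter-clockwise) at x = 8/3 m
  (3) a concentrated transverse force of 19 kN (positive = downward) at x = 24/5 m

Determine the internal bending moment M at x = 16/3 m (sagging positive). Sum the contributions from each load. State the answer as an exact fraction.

M(16/3) = -508/405 kN·m

Load 1 — triangular load w₀=-7 kN/m (0→w₀ over full span):
  M_1 = w₀Lx/6 - w₀x³/(6L) = (-7)·8·(16/3)/6 - (-7)·(16/3)³/(6·8) = -2240/81 kN·m
Load 2 — applied couple M₀=12 kN·m at a=8/3 m (b=L-a=16/3):
  M_2 = M₀x/L - M₀  [x>a] = 12·(16/3)/8 - 12 = -4 kN·m
Load 3 — point force P=19 kN at a=24/5 m (b=L-a=16/5):
  M_3 = Pa(L-x)/L  [x>a] = 19·(24/5)·(8-(16/3))/8 = 152/5 kN·m
Superposition: M = Σ M_i = -508/405 kN·m ≈ -1.254321 kN·m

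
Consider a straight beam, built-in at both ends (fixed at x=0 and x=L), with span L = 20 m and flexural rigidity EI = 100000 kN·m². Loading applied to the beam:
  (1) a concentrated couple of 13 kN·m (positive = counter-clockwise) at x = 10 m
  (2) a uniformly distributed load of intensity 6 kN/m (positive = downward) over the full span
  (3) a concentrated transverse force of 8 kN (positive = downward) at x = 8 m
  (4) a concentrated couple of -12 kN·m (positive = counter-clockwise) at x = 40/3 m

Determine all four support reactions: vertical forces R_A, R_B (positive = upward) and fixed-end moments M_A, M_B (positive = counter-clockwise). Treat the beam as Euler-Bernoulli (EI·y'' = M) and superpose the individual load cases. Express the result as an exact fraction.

Load 1 — applied couple M₀=13 kN·m at a=10 m (b=L-a=10):
  R_A = 6M₀ab/L³ = 6·13·10·10/20³ = 39/40 kN
  M_A = M₀b(2a-b)/L² = 13·10·(2·10-10)/20² = 13/4 kN·m
  R_B = -6M₀ab/L³ = -6·13·10·10/20³ = -39/40 kN
  M_B = M₀a(2b-a)/L² = 13·10·(2·10-10)/20² = 13/4 kN·m
Load 2 — uniform load w=6 kN/m over full span:
  R_A = wL/2 = 6·20/2 = 60 kN
  M_A = wL²/12 = 6·20²/12 = 200 kN·m
  R_B = wL/2 = 6·20/2 = 60 kN
  M_B = -wL²/12 = -6·20²/12 = -200 kN·m
Load 3 — point force P=8 kN at a=8 m (b=L-a=12):
  R_A = Pb²(3a+b)/L³ = 8·12²·(3·8+12)/20³ = 648/125 kN
  M_A = Pab²/L² = 8·8·12²/20² = 576/25 kN·m
  R_B = Pa²(a+3b)/L³ = 8·8²·(8+3·12)/20³ = 352/125 kN
  M_B = -Pa²b/L² = -8·8²·12/20² = -384/25 kN·m
Load 4 — applied couple M₀=-12 kN·m at a=40/3 m (b=L-a=20/3):
  R_A = 6M₀ab/L³ = 6·(-12)·(40/3)·(20/3)/20³ = -4/5 kN
  M_A = M₀b(2a-b)/L² = (-12)·(20/3)·(2·(40/3)-(20/3))/20² = -4 kN·m
  R_B = -6M₀ab/L³ = -6·(-12)·(40/3)·(20/3)/20³ = 4/5 kN
  M_B = M₀a(2b-a)/L² = (-12)·(40/3)·(2·(20/3)-(40/3))/20² = 0 kN·m
Superposition: R_A = 65359/1000 kN, M_A = 22229/100 kN·m, R_B = 62641/1000 kN, M_B = -21211/100 kN·m

R_A = 65359/1000 kN, M_A = 22229/100 kN·m, R_B = 62641/1000 kN, M_B = -21211/100 kN·m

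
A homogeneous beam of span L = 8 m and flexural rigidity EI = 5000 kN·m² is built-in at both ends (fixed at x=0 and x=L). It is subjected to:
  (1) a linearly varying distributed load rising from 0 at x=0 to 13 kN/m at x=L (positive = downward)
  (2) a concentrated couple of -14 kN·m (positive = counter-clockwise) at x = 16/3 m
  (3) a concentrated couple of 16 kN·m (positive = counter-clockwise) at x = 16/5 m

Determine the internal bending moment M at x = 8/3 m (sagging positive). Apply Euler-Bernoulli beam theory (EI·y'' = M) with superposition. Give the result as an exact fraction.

M(8/3) = 26194/2025 kN·m

Load 1 — triangular load w₀=13 kN/m (0→w₀ over full span):
  M_1 = 3w₀Lx/20 - w₀L²/30 - w₀x³/(6L) = 3·13·8·(8/3)/20 - 13·8²/30 - 13·(8/3)³/(6·8) = 3536/405 kN·m
Load 2 — applied couple M₀=-14 kN·m at a=16/3 m (b=L-a=8/3):
  M_2 = R_Ax - M_A  [x≤a] with R_A=-7/3, M_A=-14/3 = (-7/3)·(8/3) - (-14/3) = -14/9 kN·m
Load 3 — applied couple M₀=16 kN·m at a=16/5 m (b=L-a=24/5):
  M_3 = R_Ax - M_A  [x≤a] with R_A=72/25, M_A=48/25 = (72/25)·(8/3) - (48/25) = 144/25 kN·m
Superposition: M = Σ M_i = 26194/2025 kN·m ≈ 12.935309 kN·m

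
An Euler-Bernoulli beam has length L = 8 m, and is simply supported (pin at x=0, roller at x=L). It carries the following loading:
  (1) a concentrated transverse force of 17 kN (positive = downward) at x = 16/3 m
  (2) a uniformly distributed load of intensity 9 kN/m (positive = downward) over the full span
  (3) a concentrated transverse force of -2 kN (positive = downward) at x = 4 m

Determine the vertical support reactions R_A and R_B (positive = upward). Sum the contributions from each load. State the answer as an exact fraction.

Load 1 — point force P=17 kN at a=16/3 m (b=L-a=8/3):
  R_A = Pb/L = 17·(8/3)/8 = 17/3 kN
  R_B = Pa/L = 17·(16/3)/8 = 34/3 kN
Load 2 — uniform load w=9 kN/m over full span:
  R_A = wL/2 = 9·8/2 = 36 kN
  R_B = wL/2 = 9·8/2 = 36 kN
Load 3 — point force P=-2 kN at a=4 m (b=L-a=4):
  R_A = Pb/L = (-2)·4/8 = -1 kN
  R_B = Pa/L = (-2)·4/8 = -1 kN
Superposition: R_A = 122/3 kN, R_B = 139/3 kN

R_A = 122/3 kN, R_B = 139/3 kN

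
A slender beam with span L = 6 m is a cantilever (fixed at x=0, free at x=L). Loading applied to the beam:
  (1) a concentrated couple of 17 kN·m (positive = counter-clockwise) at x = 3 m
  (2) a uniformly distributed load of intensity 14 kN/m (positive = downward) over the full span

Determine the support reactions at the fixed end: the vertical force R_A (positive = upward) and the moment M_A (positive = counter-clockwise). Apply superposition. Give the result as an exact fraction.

Load 1 — applied couple M₀=17 kN·m at a=3 m (b=L-a=3):
  R_A = 0 kN
  M_A = -M₀ = -17 kN·m
Load 2 — uniform load w=14 kN/m over full span:
  R_A = wL = 14·6 = 84 kN
  M_A = wL²/2 = 14·6²/2 = 252 kN·m
Superposition: R_A = 84 kN, M_A = 235 kN·m

R_A = 84 kN, M_A = 235 kN·m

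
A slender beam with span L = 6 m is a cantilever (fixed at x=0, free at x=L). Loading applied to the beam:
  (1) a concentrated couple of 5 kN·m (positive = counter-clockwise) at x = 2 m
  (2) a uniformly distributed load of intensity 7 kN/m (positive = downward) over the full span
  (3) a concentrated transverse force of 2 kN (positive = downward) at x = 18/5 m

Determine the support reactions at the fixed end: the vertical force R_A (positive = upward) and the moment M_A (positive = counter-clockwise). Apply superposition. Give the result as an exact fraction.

Load 1 — applied couple M₀=5 kN·m at a=2 m (b=L-a=4):
  R_A = 0 kN
  M_A = -M₀ = -5 kN·m
Load 2 — uniform load w=7 kN/m over full span:
  R_A = wL = 7·6 = 42 kN
  M_A = wL²/2 = 7·6²/2 = 126 kN·m
Load 3 — point force P=2 kN at a=18/5 m (b=L-a=12/5):
  R_A = P = 2 kN
  M_A = Pa = 2·(18/5) = 36/5 kN·m
Superposition: R_A = 44 kN, M_A = 641/5 kN·m

R_A = 44 kN, M_A = 641/5 kN·m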